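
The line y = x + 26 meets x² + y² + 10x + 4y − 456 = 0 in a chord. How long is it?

21√2

Substitute y = x + 26:
2x² + 66x + 324 = 0  ⟹  x² + 33x + 162 = 0
x = −6 or x = −27, giving (−6, 20) and (−27, −1).
|(−6, 20) − (−27, −1)| = √((21)² + (21)²) = 21√2.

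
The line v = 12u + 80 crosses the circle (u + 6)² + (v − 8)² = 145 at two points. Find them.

Express v = 12u + 80 and substitute into the circle:
145u² + 1740u + 5075 = 0  ⟹  u² + 12u + 35 = 0
u = −5 or u = −7, giving (−5, 20) and (−7, −4).

(−7, −4) and (−5, 20)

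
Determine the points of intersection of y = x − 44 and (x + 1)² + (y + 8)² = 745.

(12, −32) and (23, −21)

From the line, y = x − 44. Substituting:
2x² − 70x + 552 = 0  ⟹  x² − 35x + 276 = 0
x = 23 or x = 12, giving (23, −21) and (12, −32).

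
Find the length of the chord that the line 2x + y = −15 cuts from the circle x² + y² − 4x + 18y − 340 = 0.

18√5

Express y = −2x − 15 and substitute into the circle:
5x² + 20x − 385 = 0  ⟹  x² + 4x − 77 = 0
x = 7 or x = −11, giving (7, −29) and (−11, 7).
Chord length = distance between (7, −29) and (−11, 7) = √1620 = 18√5.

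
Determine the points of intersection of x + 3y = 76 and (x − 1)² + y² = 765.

Substitute y = (76 − x)/3:
10x² − 170x − 1100 = 0  ⟹  x² − 17x − 110 = 0
x = 22 or x = −5, giving (22, 18) and (−5, 27).

(−5, 27) and (22, 18)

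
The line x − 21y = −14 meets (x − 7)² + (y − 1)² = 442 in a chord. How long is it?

From the line, y = (14 + x)/21. Substituting:
442x² − 6188x − 173264 = 0  ⟹  x² − 14x − 392 = 0
x = 28 or x = −14, giving (28, 2) and (−14, 0).
|(28, 2) − (−14, 0)| = √((42)² + (2)²) = 2√442.

2√442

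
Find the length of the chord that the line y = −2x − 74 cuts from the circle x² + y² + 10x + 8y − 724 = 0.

6√5

From the line, y = −2x − 74. Substituting:
5x² + 290x + 4160 = 0  ⟹  x² + 58x + 832 = 0
x = −26 or x = −32, giving (−26, −22) and (−32, −10).
Chord length = distance between (−26, −22) and (−32, −10) = √180 = 6√5.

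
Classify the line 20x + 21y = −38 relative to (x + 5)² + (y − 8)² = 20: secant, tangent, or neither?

d² = (20·(−5) + 21·8 − (−38))²/841 = 11236/841; r² = 20.
Since d² < r², the line cuts the circle twice.

secant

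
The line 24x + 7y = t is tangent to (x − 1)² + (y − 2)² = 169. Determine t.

t = −287 or t = 363

The line touches the circle iff its distance from (1, 2) is 13:
|24·1 + 7·2 − t| / √625 = 13
|t − (38)| = 13·25, so t = 363 or t = −287.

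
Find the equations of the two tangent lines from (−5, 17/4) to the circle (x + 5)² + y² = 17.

Let a tangent through (−5, 17/4) have slope m. Its distance from (−5, 0) must equal √17:
(0m − (−17/4))² = 17(m² + 1)
16m² − 1 = 0, so m = 1/4 or m = −1/4.
Through (−5, 17/4) these give x − 4y = −22 and x + 4y = 12.

x − 4y = −22 and x + 4y = 12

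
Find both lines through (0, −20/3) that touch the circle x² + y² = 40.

A line y − (−20/3) = m(x − (0)) is tangent when its distance from (0, 0) is 2√10:
[m·(0) − (20/3)]² = 40(m² + 1)
9m² − 1 = 0, so m = −1/3 or m = 1/3.
Through (0, −20/3) these give x + 3y = −20 and x − 3y = 20.

x + 3y = −20 and x − 3y = 20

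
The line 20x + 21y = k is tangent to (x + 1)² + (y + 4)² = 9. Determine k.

k = −191 or k = −17

For a tangent, require d(centre, line) = r = 3.
|20·(−1) + 21·(−4) − k| / √841 = 3
|k − (−104)| = 3·29, so k = −17 or k = −191.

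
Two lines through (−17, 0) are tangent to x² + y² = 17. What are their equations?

x + 4y = −17 and x − 4y = −17

Let a tangent through (−17, 0) have slope m. Its distance from (0, 0) must equal √17:
(17m − (0))² = 17(m² + 1)
16m² − 1 = 0, so m = −1/4 or m = 1/4.
Through (−17, 0) these give x + 4y = −17 and x − 4y = −17.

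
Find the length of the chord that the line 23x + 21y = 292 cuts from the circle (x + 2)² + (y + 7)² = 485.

Express y = (292 − 23x)/21 and substitute into the circle:
970x² − 18430x − 19400 = 0  ⟹  x² − 19x − 20 = 0
x = 20 or x = −1, giving (20, −8) and (−1, 15).
Chord length = distance between (20, −8) and (−1, 15) = √970 = √970.

√970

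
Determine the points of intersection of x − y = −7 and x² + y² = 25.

Substitute y = x + 7:
2x² + 14x + 24 = 0  ⟹  x² + 7x + 12 = 0
x = −3 or x = −4, giving (−3, 4) and (−4, 3).

(−4, 3) and (−3, 4)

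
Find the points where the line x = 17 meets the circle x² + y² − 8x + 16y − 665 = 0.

The line gives x = 17. Substituting into the circle:
y² + 16y − 512 = 0
y = 16 or y = −32, giving (17, 16) and (17, −32).

(17, −32) and (17, 16)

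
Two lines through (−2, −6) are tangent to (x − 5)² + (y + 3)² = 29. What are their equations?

Write the tangent as mx − y + (−6 − m·(−2)) = 0 and set its distance from the centre to √29:
[m·(7) − (3)]² = 29(m² + 1)
10m² − 21m − 10 = 0, so m = 5/2 or m = −2/5.
With m = 5/2: 5x − 2y = 2. With m = −2/5: 2x + 5y = −34.

5x − 2y = 2 and 2x + 5y = −34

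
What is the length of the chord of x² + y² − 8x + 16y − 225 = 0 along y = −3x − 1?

11√10

Substitute y = −3x − 1:
10x² − 50x − 240 = 0  ⟹  x² − 5x − 24 = 0
x = 8 or x = −3, giving (8, −25) and (−3, 8).
Chord length = distance between (8, −25) and (−3, 8) = √1210 = 11√10.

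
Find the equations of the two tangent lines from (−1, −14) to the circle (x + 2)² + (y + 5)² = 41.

5x − 4y = 51 and 4x + 5y = −74

A line y − (−14) = m(x − (−1)) is tangent when its distance from (−2, −5) is √41:
(−1m − (9))² = 41(m² + 1)
20m² − 9m − 20 = 0, so m = 5/4 or m = −4/5.
Through (−1, −14) these give 5x − 4y = 51 and 4x + 5y = −74.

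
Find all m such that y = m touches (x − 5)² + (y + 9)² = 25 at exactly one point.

The line touches the circle iff its distance from (5, −9) is 5:
|0·5 + 1·(−9) − m| / √1 = 5
|m − (−9)| = 5, so m = −4 or m = −14.

m = −14 or m = −4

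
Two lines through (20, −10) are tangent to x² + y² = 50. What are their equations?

x + y = 10 and x + 7y = −50

A line y − (−10) = m(x − (20)) is tangent when its distance from (0, 0) is 5√2:
[m·(−20) − (10)]² = 50(m² + 1)
7m² + 8m + 1 = 0, so m = −1 or m = −1/7.
Through (20, −10) these give x + y = 10 and x + 7y = −50.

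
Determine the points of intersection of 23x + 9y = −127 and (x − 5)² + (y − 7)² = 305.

Substitute y = (−127 − 23x)/9:
610x² + 7930x + 13420 = 0  ⟹  x² + 13x + 22 = 0
x = −2 or x = −11, giving (−2, −9) and (−11, 14).

(−11, 14) and (−2, −9)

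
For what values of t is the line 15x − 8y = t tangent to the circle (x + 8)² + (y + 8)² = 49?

For a tangent, require d(centre, line) = r = 7.
|15·(−8) − 8·(−8) − t| / √289 = 7
|t − (−56)| = 7·17, so t = 63 or t = −175.

t = −175 or t = 63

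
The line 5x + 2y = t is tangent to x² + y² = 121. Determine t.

t = ±11√29

For a tangent, require d(centre, line) = r = 11.
|5·0 + 2·0 − t| / √29 = 11
|t| = 11√29.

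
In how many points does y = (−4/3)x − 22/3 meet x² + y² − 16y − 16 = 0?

Substituting the line into the circle gives 25x² + 368x + 1396 = 0.
Δ = 135424 − 139600 = −4176.
No real roots: the line does not meet the circle.

0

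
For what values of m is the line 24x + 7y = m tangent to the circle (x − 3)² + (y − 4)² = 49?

m = −75 or m = 275

Tangency holds when the distance from the centre (3, 4) to the line equals the radius 7:
|24·3 + 7·4 − m| / √625 = 7
|m − (100)| = 7·25, so m = 275 or m = −75.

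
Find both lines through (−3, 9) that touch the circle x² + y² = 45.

2x − y = −15 and x + 2y = 15

A line y − (9) = m(x − (−3)) is tangent when its distance from (0, 0) is 3√5:
(3m − (−9))² = 45(m² + 1)
2m² − 3m − 2 = 0, so m = 2 or m = −1/2.
With m = 2: 2x − y = −15. With m = −1/2: x + 2y = 15.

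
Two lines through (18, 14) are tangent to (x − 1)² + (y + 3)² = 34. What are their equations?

5x − 3y = 48 and 3x − 5y = −16

A line y − (14) = m(x − (18)) is tangent when its distance from (1, −3) is √34:
[m·(−17) − (−17)]² = 34(m² + 1)
15m² − 34m + 15 = 0, so m = 5/3 or m = 3/5.
Through (18, 14) these give 5x − 3y = 48 and 3x − 5y = −16.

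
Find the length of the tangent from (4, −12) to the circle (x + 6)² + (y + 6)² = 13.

The centre is (−6, −6) and r = √13. The square of the distance from P to the centre is 100 + 36 = 136.
The tangent meets the radius at right angles, so tangent² = |PO|² − r² = 136 − 13 = 123.

√123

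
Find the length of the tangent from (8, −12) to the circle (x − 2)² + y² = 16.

With centre O = (2, 0), |OP|² = 180 and r² = 16.
The tangent meets the radius at right angles, so tangent² = |PO|² − r² = 180 − 16 = 164.

2√41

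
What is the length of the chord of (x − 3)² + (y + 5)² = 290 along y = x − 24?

18√2

Substitute y = x − 24:
2x² − 44x + 80 = 0  ⟹  x² − 22x + 40 = 0
x = 20 or x = 2, giving (20, −4) and (2, −22).
Chord length = distance between (20, −4) and (2, −22) = √648 = 18√2.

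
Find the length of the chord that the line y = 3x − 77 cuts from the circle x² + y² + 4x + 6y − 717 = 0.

From the line, y = 3x − 77. Substituting:
10x² − 440x + 4750 = 0  ⟹  x² − 44x + 475 = 0
x = 25 or x = 19, giving (25, −2) and (19, −20).
|(25, −2) − (19, −20)| = √((6)² + (18)²) = 6√10.

6√10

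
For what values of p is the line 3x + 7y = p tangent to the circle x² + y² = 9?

For a tangent, require d(centre, line) = r = 3.
|3·0 + 7·0 − p| / √58 = 3
|p| = 3√58.

p = ±3√58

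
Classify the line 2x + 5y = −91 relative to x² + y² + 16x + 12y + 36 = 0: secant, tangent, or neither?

neither

Substituting the line into the circle gives 29x² + 644x + 3721 = 0.
Δ = 414736 − 431636 = −16900.
No real roots: the line does not meet the circle.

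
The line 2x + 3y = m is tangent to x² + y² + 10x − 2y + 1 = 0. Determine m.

The line touches the circle iff its distance from (−5, 1) is 5:
|2·(−5) + 3·1 − m| / √13 = 5
|m − (−7)| = 5√13.

m = −7 ± 5√13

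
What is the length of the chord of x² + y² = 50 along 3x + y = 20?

2√10

Express y = −3x + 20 and substitute into the circle:
10x² − 120x + 350 = 0  ⟹  x² − 12x + 35 = 0
x = 7 or x = 5, giving (7, −1) and (5, 5).
|(7, −1) − (5, 5)| = √((2)² + (−6)²) = 2√10.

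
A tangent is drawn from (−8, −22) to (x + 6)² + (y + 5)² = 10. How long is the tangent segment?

√283

With centre O = (−6, −5), |OP|² = 293 and r² = 10.
The tangent meets the radius at right angles, so tangent² = |PO|² − r² = 293 − 10 = 283.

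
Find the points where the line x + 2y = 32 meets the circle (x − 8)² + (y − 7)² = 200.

(−2, 17) and (22, 5)

From the line, y = (32 − x)/2. Substituting:
5x² − 100x − 220 = 0  ⟹  x² − 20x − 44 = 0
x = 22 or x = −2, giving (22, 5) and (−2, 17).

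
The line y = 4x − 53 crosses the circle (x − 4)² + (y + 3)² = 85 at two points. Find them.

From the line, y = 4x − 53. Substituting:
17x² − 408x + 2431 = 0  ⟹  x² − 24x + 143 = 0
x = 13 or x = 11, giving (13, −1) and (11, −9).

(11, −9) and (13, −1)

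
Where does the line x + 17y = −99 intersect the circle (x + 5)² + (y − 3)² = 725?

(−31, −4) and (20, −7)

From the line, y = (−99 − x)/17. Substituting:
290x² + 3190x − 179800 = 0  ⟹  x² + 11x − 620 = 0
x = 20 or x = −31, giving (20, −7) and (−31, −4).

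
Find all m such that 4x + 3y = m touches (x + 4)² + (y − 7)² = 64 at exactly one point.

m = −35 or m = 45

For a tangent, require d(centre, line) = r = 8.
|4·(−4) + 3·7 − m| / √25 = 8
|m − (5)| = 8·5, so m = 45 or m = −35.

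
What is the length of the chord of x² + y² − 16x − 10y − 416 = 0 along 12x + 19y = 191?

2√505

Centre (8, 5), r² = 505. Perpendicular distance d from centre to line = |0| / √505 = 0/√505.
Half the chord is √(r² − d²) = √(505), so the full chord is 2√505.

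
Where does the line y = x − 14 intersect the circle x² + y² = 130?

(3, −11) and (11, −3)

Substitute y = x − 14:
2x² − 28x + 66 = 0  ⟹  x² − 14x + 33 = 0
x = 11 or x = 3, giving (11, −3) and (3, −11).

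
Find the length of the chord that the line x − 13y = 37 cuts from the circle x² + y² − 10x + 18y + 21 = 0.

Centre (5, −9), r² = 85. Perpendicular distance d from centre to line = |85| / √170 = 85/√170.
Chord = 2√(r² − d²) = 2·√(85/2) = √170.

√170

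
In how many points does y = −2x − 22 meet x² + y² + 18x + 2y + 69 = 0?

2

Substituting the line into the circle gives 5x² + 102x + 509 = 0.
Discriminant = (102)² − 4·5·(509) = 224 > 0.
Two real roots: the line is a secant.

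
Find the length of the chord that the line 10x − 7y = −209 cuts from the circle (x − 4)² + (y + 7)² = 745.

The distance from (4, −7) to the line is 298/√149, and r² = 745.
Half the chord is √(r² − d²) = √(149), so the full chord is 2√149.

2√149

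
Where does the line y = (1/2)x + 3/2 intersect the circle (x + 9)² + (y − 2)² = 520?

(−27, −12) and (13, 8)

From the line, y = (3 + x)/2. Substituting:
5x² + 70x − 1755 = 0  ⟹  x² + 14x − 351 = 0
x = 13 or x = −27, giving (13, 8) and (−27, −12).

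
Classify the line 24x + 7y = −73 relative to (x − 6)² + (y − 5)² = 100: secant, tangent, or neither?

neither

d² = (24·6 + 7·5 − (−73))²/625 = 63504/625; r² = 100.
Since d² > r², the line lies outside the circle.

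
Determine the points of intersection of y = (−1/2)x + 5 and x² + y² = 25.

Express y = (10 − x)/2 and substitute into the circle:
5x² − 20x = 0  ⟹  x² − 4x = 0
x = 4 or x = 0, giving (4, 3) and (0, 5).

(0, 5) and (4, 3)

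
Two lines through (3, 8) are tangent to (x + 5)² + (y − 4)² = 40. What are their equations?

x + 3y = 27 and 3x − y = 1

A line y − (8) = m(x − (3)) is tangent when its distance from (−5, 4) is 2√10:
(−8m − (−4))² = 40(m² + 1)
3m² − 8m − 3 = 0, so m = −1/3 or m = 3.
Through (3, 8) these give x + 3y = 27 and 3x − y = 1.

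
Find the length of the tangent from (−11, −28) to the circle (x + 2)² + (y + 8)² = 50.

√431

With centre O = (−2, −8), |OP|² = 481 and r² = 50.
The tangent meets the radius at right angles, so tangent² = |PO|² − r² = 481 − 50 = 431.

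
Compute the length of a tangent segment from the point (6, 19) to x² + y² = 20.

√377

Centre (0, 0), r² = 20. |PO|² = (6)² + (19)² = 397.
Power of the point: PT² = |PO|² − r² = 377, so PT = √377.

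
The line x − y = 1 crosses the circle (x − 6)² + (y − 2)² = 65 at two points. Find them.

(−1, −2) and (10, 9)

From the line, y = x − 1. Substituting:
2x² − 18x − 20 = 0  ⟹  x² − 9x − 10 = 0
x = 10 or x = −1, giving (10, 9) and (−1, −2).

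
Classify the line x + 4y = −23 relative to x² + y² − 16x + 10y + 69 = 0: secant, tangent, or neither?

Centre (8, −5), r² = 20. Distance² from centre to line = (11)²/17 = 121/17.
Since d² < r², the line cuts the circle twice.

secant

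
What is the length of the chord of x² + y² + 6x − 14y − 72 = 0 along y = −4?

6

From the line, y = −4. Substituting:
x² + 6x = 0
x = 0 or x = −6, giving (0, −4) and (−6, −4).
|(0, −4) − (−6, −4)| = √((6)² + (0)²) = 6.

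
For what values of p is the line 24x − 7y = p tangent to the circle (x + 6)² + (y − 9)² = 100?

The line touches the circle iff its distance from (−6, 9) is 10:
|24·(−6) − 7·9 − p| / √625 = 10
|p − (−207)| = 10·25, so p = 43 or p = −457.

p = −457 or p = 43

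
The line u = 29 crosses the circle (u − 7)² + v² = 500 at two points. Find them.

The line gives u = 29. Substituting into the circle:
v² − 16 = 0
v = 4 or v = −4, giving (29, 4) and (29, −4).

(29, −4) and (29, 4)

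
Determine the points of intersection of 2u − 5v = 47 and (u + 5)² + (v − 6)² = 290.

(−4, −11) and (6, −7)

Express v = (−47 + 2u)/5 and substitute into the circle:
29u² − 58u − 696 = 0  ⟹  u² − 2u − 24 = 0
u = 6 or u = −4, giving (6, −7) and (−4, −11).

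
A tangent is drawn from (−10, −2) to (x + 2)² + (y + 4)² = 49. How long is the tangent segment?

Centre (−2, −4), r² = 49. |PO|² = (−8)² + (2)² = 68.
The tangent meets the radius at right angles, so tangent² = |PO|² − r² = 68 − 49 = 19.

√19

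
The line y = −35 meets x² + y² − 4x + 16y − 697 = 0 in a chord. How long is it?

12

Centre (2, −8), r² = 765. Perpendicular distance d from centre to line = |27| / √1 = 27.
Half the chord is √(r² − d²) = √(36), so the full chord is 12.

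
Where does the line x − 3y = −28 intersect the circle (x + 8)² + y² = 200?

Express y = (28 + x)/3 and substitute into the circle:
10x² + 200x − 440 = 0  ⟹  x² + 20x − 44 = 0
x = 2 or x = −22, giving (2, 10) and (−22, 2).

(−22, 2) and (2, 10)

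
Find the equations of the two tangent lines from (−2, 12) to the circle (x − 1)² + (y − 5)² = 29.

5x − 2y = −34 and 2x + 5y = 56

Write the tangent as mx − y + (12 − m·(−2)) = 0 and set its distance from the centre to √29:
[m·(3) − (−7)]² = 29(m² + 1)
10m² − 21m − 10 = 0, so m = 5/2 or m = −2/5.
With m = 5/2: 5x − 2y = −34. With m = −2/5: 2x + 5y = 56.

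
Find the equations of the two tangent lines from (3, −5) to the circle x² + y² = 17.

Let a tangent through (3, −5) have slope m. Its distance from (0, 0) must equal √17:
[m·(−3) − (5)]² = 17(m² + 1)
4m² − 15m − 4 = 0, so m = −1/4 or m = 4.
Through (3, −5) these give x + 4y = −17 and 4x − y = 17.

x + 4y = −17 and 4x − y = 17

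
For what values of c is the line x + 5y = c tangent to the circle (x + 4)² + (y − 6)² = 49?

c = 26 ± 7√26

Tangency holds when the distance from the centre (−4, 6) to the line equals the radius 7:
|1·(−4) + 5·6 − c| / √26 = 7
|c − (26)| = 7√26.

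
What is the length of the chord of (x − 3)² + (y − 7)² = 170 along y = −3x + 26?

Express y = −3x + 26 and substitute into the circle:
10x² − 120x + 200 = 0  ⟹  x² − 12x + 20 = 0
x = 10 or x = 2, giving (10, −4) and (2, 20).
Chord length = distance between (10, −4) and (2, 20) = √640 = 8√10.

8√10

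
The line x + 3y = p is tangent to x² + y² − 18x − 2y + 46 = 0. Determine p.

The line touches the circle iff its distance from (9, 1) is 6:
|1·9 + 3·1 − p| / √10 = 6
|p − (12)| = 6√10.

p = 12 ± 6√10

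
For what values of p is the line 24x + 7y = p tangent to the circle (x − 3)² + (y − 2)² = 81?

p = −139 or p = 311

Tangency holds when the distance from the centre (3, 2) to the line equals the radius 9:
|24·3 + 7·2 − p| / √625 = 9
|p − (86)| = 9·25, so p = 311 or p = −139.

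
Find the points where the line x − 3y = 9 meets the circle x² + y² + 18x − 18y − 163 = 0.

Substitute y = (−9 + x)/3:
10x² + 90x − 900 = 0  ⟹  x² + 9x − 90 = 0
x = 6 or x = −15, giving (6, −1) and (−15, −8).

(−15, −8) and (6, −1)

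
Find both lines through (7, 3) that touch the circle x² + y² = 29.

A line y − (3) = m(x − (7)) is tangent when its distance from (0, 0) is √29:
(−7m − (−3))² = 29(m² + 1)
10m² − 21m − 10 = 0, so m = −2/5 or m = 5/2.
With m = −2/5: 2x + 5y = 29. With m = 5/2: 5x − 2y = 29.

2x + 5y = 29 and 5x − 2y = 29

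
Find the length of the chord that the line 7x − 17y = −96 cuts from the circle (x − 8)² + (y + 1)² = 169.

Centre (8, −1), r² = 169. Perpendicular distance d from centre to line = |169| / √338 = 169/√338.
Chord = 2√(r² − d²) = 2·√(169/2) = 13√2.

13√2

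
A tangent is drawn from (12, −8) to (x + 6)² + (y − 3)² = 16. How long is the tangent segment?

√429

The centre is (−6, 3) and r = 4. The square of the distance from P to the centre is 324 + 121 = 445.
The tangent meets the radius at right angles, so tangent² = |PO|² − r² = 445 − 16 = 429.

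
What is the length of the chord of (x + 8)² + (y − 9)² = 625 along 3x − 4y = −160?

Express y = (160 + 3x)/4 and substitute into the circle:
25x² + 1000x + 6400 = 0  ⟹  x² + 40x + 256 = 0
x = −8 or x = −32, giving (−8, 34) and (−32, 16).
Chord length = distance between (−8, 34) and (−32, 16) = √900 = 30.

30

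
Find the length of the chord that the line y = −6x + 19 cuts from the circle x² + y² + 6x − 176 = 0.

The distance from (−3, 0) to the line is 37/√37, and r² = 185.
Half the chord is √(r² − d²) = √(148), so the full chord is 4√37.

4√37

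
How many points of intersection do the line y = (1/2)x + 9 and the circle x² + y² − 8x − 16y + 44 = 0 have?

Substituting the line into the circle gives 5x² − 28x − 76 = 0.
Discriminant = (−28)² − 4·5·(−76) = 2304 > 0.
Two real roots: the line is a secant.

2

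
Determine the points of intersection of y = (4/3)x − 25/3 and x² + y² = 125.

(−2, −11) and (10, 5)

Express y = (−25 + 4x)/3 and substitute into the circle:
25x² − 200x − 500 = 0  ⟹  x² − 8x − 20 = 0
x = 10 or x = −2, giving (10, 5) and (−2, −11).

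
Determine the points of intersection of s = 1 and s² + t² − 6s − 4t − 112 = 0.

(1, −9) and (1, 13)

The line gives s = 1. Substituting into the circle:
t² − 4t − 117 = 0
t = 13 or t = −9, giving (1, 13) and (1, −9).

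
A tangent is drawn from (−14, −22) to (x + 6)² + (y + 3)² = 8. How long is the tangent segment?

√417

The centre is (−6, −3) and r = 2√2. The square of the distance from P to the centre is 64 + 361 = 425.
By the tangent–radius right angle, tangent length = √(|PO|² − r²) = √417.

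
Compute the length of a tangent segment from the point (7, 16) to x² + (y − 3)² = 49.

13

The centre is (0, 3) and r = 7. The square of the distance from P to the centre is 49 + 169 = 218.
By the tangent–radius right angle, tangent length = √(|PO|² − r²) = √169 = 13.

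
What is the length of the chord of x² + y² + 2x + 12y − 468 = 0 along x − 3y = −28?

The distance from (−1, −6) to the line is 45/√10, and r² = 505.
Half the chord is √(r² − d²) = √(605/2), so the full chord is 11√10.

11√10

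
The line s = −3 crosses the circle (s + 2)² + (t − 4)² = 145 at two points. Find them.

The line gives s = −3. Substituting into the circle:
t² − 8t − 128 = 0
t = 16 or t = −8, giving (−3, 16) and (−3, −8).

(−3, −8) and (−3, 16)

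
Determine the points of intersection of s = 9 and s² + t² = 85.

(9, −2) and (9, 2)

The line gives s = 9. Substituting into the circle:
t² − 4 = 0
t = 2 or t = −2, giving (9, 2) and (9, −2).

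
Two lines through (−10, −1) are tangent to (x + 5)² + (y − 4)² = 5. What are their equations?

2x − y = −19 and x − 2y = −8

Let a tangent through (−10, −1) have slope m. Its distance from (−5, 4) must equal √5:
(5m − (5))² = 5(m² + 1)
2m² − 5m + 2 = 0, so m = 2 or m = 1/2.
Through (−10, −1) these give 2x − y = −19 and x − 2y = −8.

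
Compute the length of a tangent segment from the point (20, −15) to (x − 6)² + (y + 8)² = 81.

With centre O = (6, −8), |OP|² = 245 and r² = 81.
Power of the point: PT² = |PO|² − r² = 164, so PT = 2√41.

2√41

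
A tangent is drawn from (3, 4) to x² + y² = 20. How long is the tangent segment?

√5

The centre is (0, 0) and r = 2√5. The square of the distance from P to the centre is 9 + 16 = 25.
By the tangent–radius right angle, tangent length = √(|PO|² − r²) = √5.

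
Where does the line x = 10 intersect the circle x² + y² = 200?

The line gives x = 10. Substituting into the circle:
y² − 100 = 0
y = 10 or y = −10, giving (10, 10) and (10, −10).

(10, −10) and (10, 10)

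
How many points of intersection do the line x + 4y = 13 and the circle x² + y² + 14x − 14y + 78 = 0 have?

d² = (1·(−7) + 4·7 − (13))²/17 = 64/17; r² = 20.
Since d² < r², the line cuts the circle twice.

2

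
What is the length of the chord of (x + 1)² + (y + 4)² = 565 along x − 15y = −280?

The distance from (−1, −4) to the line is 339/√226, and r² = 565.
Half the chord is √(r² − d²) = √(113/2), so the full chord is √226.

√226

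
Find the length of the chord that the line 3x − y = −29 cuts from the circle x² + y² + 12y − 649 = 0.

15√10

The distance from (0, −6) to the line is 35/√10, and r² = 685.
Chord = 2√(r² − d²) = 2·√(1125/2) = 15√10.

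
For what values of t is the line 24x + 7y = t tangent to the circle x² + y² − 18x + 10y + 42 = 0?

t = −19 or t = 381

Tangency holds when the distance from the centre (9, −5) to the line equals the radius 8:
|24·9 + 7·(−5) − t| / √625 = 8
|t − (181)| = 8·25, so t = 381 or t = −19.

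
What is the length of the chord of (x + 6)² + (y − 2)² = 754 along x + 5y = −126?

4√26

The distance from (−6, 2) to the line is 130/√26, and r² = 754.
Half the chord is √(r² − d²) = √(104), so the full chord is 4√26.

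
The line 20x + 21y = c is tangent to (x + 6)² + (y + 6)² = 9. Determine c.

For a tangent, require d(centre, line) = r = 3.
|20·(−6) + 21·(−6) − c| / √841 = 3
|c − (−246)| = 3·29, so c = −159 or c = −333.

c = −333 or c = −159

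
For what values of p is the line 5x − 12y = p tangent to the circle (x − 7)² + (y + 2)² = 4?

The line touches the circle iff its distance from (7, −2) is 2:
|5·7 − 12·(−2) − p| / √169 = 2
|p − (59)| = 2·13, so p = 85 or p = 33.

p = 33 or p = 85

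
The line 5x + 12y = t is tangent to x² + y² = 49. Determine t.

t = −91 or t = 91

The line touches the circle iff its distance from (0, 0) is 7:
|5·0 + 12·0 − t| / √169 = 7
|t| = 7·13, so t = 91 or t = −91.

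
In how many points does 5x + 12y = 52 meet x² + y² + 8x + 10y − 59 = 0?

0

Substituting the line into the circle gives 169x² + 32x + 448 = 0.
Discriminant = (32)² − 4·169·(448) = −301824 < 0.
No real roots: the line does not meet the circle.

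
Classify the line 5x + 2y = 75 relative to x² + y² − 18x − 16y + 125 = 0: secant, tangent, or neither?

secant

d² = (5·9 + 2·8 − (75))²/29 = 196/29; r² = 20.
Since d² < r², the line cuts the circle twice.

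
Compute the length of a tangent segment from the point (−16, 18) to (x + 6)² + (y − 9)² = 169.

With centre O = (−6, 9), |OP|² = 181 and r² = 169.
The tangent meets the radius at right angles, so tangent² = |PO|² − r² = 181 − 169 = 12.

2√3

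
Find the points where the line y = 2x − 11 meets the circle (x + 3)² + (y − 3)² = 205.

(0, −11) and (10, 9)

From the line, y = 2x − 11. Substituting:
5x² − 50x = 0  ⟹  x² − 10x = 0
x = 10 or x = 0, giving (10, 9) and (0, −11).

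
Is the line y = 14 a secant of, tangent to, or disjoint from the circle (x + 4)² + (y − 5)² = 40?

disjoint

Substituting the line into the circle gives x² + 8x + 57 = 0.
Discriminant = (8)² − 4·1·(57) = −164 < 0.
No real roots: the line does not meet the circle.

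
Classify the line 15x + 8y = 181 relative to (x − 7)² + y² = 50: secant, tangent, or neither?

secant

d² = (15·7 + 8·0 − (181))²/289 = 5776/289; r² = 50.
Since d² < r², the line cuts the circle twice.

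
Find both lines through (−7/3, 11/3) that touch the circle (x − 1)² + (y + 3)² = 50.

Write the tangent as mx − y + (11/3 − m·(−7/3)) = 0 and set its distance from the centre to 5√2:
[m·(10/3) − (−20/3)]² = 50(m² + 1)
7m² − 8m + 1 = 0, so m = 1 or m = 1/7.
Through (−7/3, 11/3) these give x − y = −6 and x − 7y = −28.

x − y = −6 and x − 7y = −28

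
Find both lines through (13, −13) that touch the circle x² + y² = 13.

Let a tangent through (13, −13) have slope m. Its distance from (0, 0) must equal √13:
(−13m − (13))² = 13(m² + 1)
6m² + 13m + 6 = 0, so m = −3/2 or m = −2/3.
With m = −3/2: 3x + 2y = 13. With m = −2/3: 2x + 3y = −13.

3x + 2y = 13 and 2x + 3y = −13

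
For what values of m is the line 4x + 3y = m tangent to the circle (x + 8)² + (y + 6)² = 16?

m = −70 or m = −30

For a tangent, require d(centre, line) = r = 4.
|4·(−8) + 3·(−6) − m| / √25 = 4
|m − (−50)| = 4·5, so m = −30 or m = −70.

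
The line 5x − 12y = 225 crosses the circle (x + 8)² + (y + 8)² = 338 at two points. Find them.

(−15, −25) and (9, −15)

Substitute y = (−225 + 5x)/12:
169x² + 1014x − 22815 = 0  ⟹  x² + 6x − 135 = 0
x = 9 or x = −15, giving (9, −15) and (−15, −25).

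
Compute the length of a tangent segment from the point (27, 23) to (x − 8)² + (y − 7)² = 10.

√607

The centre is (8, 7) and r = √10. The square of the distance from P to the centre is 361 + 256 = 617.
The tangent meets the radius at right angles, so tangent² = |PO|² − r² = 617 − 10 = 607.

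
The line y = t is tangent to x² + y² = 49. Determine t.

t = −7 or t = 7

Tangency holds when the distance from the centre (0, 0) to the line equals the radius 7:
|0·0 + 1·0 − t| / √1 = 7
|t| = 7, so t = 7 or t = −7.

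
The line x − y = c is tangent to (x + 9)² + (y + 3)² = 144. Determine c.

Tangency holds when the distance from the centre (−9, −3) to the line equals the radius 12:
|1·(−9) − 1·(−3) − c| / √2 = 12
|c − (−6)| = 12√2.

c = −6 ± 12√2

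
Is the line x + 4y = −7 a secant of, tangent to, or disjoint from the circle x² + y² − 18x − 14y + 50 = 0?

Substituting the line into the circle gives 17x² − 218x + 1241 = 0.
Discriminant = (−218)² − 4·17·(1241) = −36864 < 0.
No real roots: the line does not meet the circle.

disjoint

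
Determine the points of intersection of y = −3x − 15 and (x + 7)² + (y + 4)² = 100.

(−7, 6) and (−1, −12)

Substitute y = −3x − 15:
10x² + 80x + 70 = 0  ⟹  x² + 8x + 7 = 0
x = −1 or x = −7, giving (−1, −12) and (−7, 6).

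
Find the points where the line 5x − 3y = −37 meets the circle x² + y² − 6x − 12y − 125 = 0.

(−8, −1) and (4, 19)

From the line, y = (37 + 5x)/3. Substituting:
34x² + 136x − 1088 = 0  ⟹  x² + 4x − 32 = 0
x = 4 or x = −8, giving (4, 19) and (−8, −1).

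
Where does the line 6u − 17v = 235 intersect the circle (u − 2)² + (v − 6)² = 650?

Express v = (−235 + 6u)/17 and substitute into the circle:
325u² − 5200u − 73125 = 0  ⟹  u² − 16u − 225 = 0
u = 25 or u = −9, giving (25, −5) and (−9, −17).

(−9, −17) and (25, −5)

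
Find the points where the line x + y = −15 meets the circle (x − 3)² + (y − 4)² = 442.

(−18, 3) and (2, −17)

From the line, y = −x − 15. Substituting:
2x² + 32x − 72 = 0  ⟹  x² + 16x − 36 = 0
x = 2 or x = −18, giving (2, −17) and (−18, 3).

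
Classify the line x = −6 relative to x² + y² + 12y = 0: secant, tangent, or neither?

d² = (1·0 + 0·(−6) − (−6))² = 36; r² = 36.
Since d² = r², the line is tangent.

tangent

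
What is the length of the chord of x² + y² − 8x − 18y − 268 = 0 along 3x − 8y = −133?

Express y = (133 + 3x)/8 and substitute into the circle:
73x² − 146x − 18615 = 0  ⟹  x² − 2x − 255 = 0
x = 17 or x = −15, giving (17, 23) and (−15, 11).
Chord length = distance between (17, 23) and (−15, 11) = √1168 = 4√73.

4√73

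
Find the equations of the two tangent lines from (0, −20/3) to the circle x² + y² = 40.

Let a tangent through (0, −20/3) have slope m. Its distance from (0, 0) must equal 2√10:
(0m − (20/3))² = 40(m² + 1)
9m² − 1 = 0, so m = −1/3 or m = 1/3.
With m = −1/3: x + 3y = −20. With m = 1/3: x − 3y = 20.

x + 3y = −20 and x − 3y = 20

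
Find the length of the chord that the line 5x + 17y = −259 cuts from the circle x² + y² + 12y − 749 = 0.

The distance from (0, −6) to the line is 157/√314, and r² = 785.
Half the chord is √(r² − d²) = √(1413/2), so the full chord is 3√314.

3√314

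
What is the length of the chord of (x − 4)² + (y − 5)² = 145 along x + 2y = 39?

4√5

Express y = (39 − x)/2 and substitute into the circle:
5x² − 90x + 325 = 0  ⟹  x² − 18x + 65 = 0
x = 13 or x = 5, giving (13, 13) and (5, 17).
Chord length = distance between (13, 13) and (5, 17) = √80 = 4√5.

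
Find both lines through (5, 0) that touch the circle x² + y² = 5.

Let a tangent through (5, 0) have slope m. Its distance from (0, 0) must equal √5:
(−5m − (0))² = 5(m² + 1)
4m² − 1 = 0, so m = −1/2 or m = 1/2.
With m = −1/2: x + 2y = 5. With m = 1/2: x − 2y = 5.

x + 2y = 5 and x − 2y = 5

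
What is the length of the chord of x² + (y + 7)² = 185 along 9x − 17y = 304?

√370

Express y = (−304 + 9x)/17 and substitute into the circle:
370x² − 3330x − 19240 = 0  ⟹  x² − 9x − 52 = 0
x = 13 or x = −4, giving (13, −11) and (−4, −20).
Chord length = distance between (13, −11) and (−4, −20) = √370 = √370.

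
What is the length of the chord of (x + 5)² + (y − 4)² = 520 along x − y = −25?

Centre (−5, 4), r² = 520. Perpendicular distance d from centre to line = |16| / √2 = 16/√2.
Half the chord is √(r² − d²) = √(392), so the full chord is 28√2.

28√2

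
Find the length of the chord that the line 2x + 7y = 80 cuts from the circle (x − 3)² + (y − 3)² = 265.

Centre (3, 3), r² = 265. Perpendicular distance d from centre to line = |−53| / √53 = 53/√53.
Chord = 2√(r² − d²) = 2·√(212) = 4√53.

4√53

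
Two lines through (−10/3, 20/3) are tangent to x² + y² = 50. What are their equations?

x − y = −10 and x − 7y = −50

A line y − (20/3) = m(x − (−10/3)) is tangent when its distance from (0, 0) is 5√2:
[m·(10/3) − (−20/3)]² = 50(m² + 1)
7m² − 8m + 1 = 0, so m = 1 or m = 1/7.
Through (−10/3, 20/3) these give x − y = −10 and x − 7y = −50.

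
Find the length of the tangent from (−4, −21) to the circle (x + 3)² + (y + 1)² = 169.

2√58

The centre is (−3, −1) and r = 13. The square of the distance from P to the centre is 1 + 400 = 401.
The tangent meets the radius at right angles, so tangent² = |PO|² − r² = 401 − 169 = 232.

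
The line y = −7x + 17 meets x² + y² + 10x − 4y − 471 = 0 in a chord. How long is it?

30√2

Centre (−5, 2), r² = 500. Perpendicular distance d from centre to line = |−50| / √50 = 50/√50.
Chord = 2√(r² − d²) = 2·√(450) = 30√2.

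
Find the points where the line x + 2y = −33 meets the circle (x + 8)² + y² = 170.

From the line, y = (−33 − x)/2. Substituting:
5x² + 130x + 665 = 0  ⟹  x² + 26x + 133 = 0
x = −7 or x = −19, giving (−7, −13) and (−19, −7).

(−19, −7) and (−7, −13)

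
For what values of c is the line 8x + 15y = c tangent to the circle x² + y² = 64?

Tangency holds when the distance from the centre (0, 0) to the line equals the radius 8:
|8·0 + 15·0 − c| / √289 = 8
|c| = 8·17, so c = 136 or c = −136.

c = −136 or c = 136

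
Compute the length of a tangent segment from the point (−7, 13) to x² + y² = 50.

The centre is (0, 0) and r = 5√2. The square of the distance from P to the centre is 49 + 169 = 218.
By the tangent–radius right angle, tangent length = √(|PO|² − r²) = √168 = 2√42.

2√42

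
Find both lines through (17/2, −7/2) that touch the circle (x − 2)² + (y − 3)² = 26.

Write the tangent as mx − y + (−7/2 − m·(17/2)) = 0 and set its distance from the centre to √26:
[m·(−13/2) − (13/2)]² = 26(m² + 1)
5m² + 26m + 5 = 0, so m = −5 or m = −1/5.
With m = −5: 5x + y = 39. With m = −1/5: x + 5y = −9.

5x + y = 39 and x + 5y = −9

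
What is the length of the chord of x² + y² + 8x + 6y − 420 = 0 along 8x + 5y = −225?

The distance from (−4, −3) to the line is 178/√89, and r² = 445.
Half the chord is √(r² − d²) = √(89), so the full chord is 2√89.

2√89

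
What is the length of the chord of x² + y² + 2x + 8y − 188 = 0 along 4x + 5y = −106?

2√41

The distance from (−1, −4) to the line is 82/√41, and r² = 205.
Half the chord is √(r² − d²) = √(41), so the full chord is 2√41.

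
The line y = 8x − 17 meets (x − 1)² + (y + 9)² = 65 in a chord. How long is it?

2√65

Centre (1, −9), r² = 65. Perpendicular distance d from centre to line = |0| / √65 = 0/√65.
Half the chord is √(r² − d²) = √(65), so the full chord is 2√65.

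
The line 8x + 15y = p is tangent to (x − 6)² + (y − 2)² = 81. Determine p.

Tangency holds when the distance from the centre (6, 2) to the line equals the radius 9:
|8·6 + 15·2 − p| / √289 = 9
|p − (78)| = 9·17, so p = 231 or p = −75.

p = −75 or p = 231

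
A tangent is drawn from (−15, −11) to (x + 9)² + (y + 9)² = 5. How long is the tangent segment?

With centre O = (−9, −9), |OP|² = 40 and r² = 5.
Power of the point: PT² = |PO|² − r² = 35, so PT = √35.

√35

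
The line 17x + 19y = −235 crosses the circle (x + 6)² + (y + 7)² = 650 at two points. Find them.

(−25, 10) and (13, −24)

Express y = (−235 − 17x)/19 and substitute into the circle:
650x² + 7800x − 211250 = 0  ⟹  x² + 12x − 325 = 0
x = 13 or x = −25, giving (13, −24) and (−25, 10).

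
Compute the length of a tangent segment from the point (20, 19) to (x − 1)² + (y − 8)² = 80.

√402

The centre is (1, 8) and r = 4√5. The square of the distance from P to the centre is 361 + 121 = 482.
The tangent meets the radius at right angles, so tangent² = |PO|² − r² = 482 − 80 = 402.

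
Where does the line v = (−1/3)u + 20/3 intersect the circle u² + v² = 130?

(−7, 9) and (11, 3)

Substitute v = (20 − u)/3:
10u² − 40u − 770 = 0  ⟹  u² − 4u − 77 = 0
u = 11 or u = −7, giving (11, 3) and (−7, 9).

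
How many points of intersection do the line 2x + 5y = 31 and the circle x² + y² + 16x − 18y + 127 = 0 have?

2

Centre (−8, 9), r² = 18. Distance² from centre to line = (−2)²/29 = 4/29.
Since d² < r², the line cuts the circle twice.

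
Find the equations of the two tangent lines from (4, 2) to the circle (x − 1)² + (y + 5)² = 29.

2x − 5y = −2 and 5x + 2y = 24

A line y − (2) = m(x − (4)) is tangent when its distance from (1, −5) is √29:
(−3m − (−7))² = 29(m² + 1)
10m² + 21m − 10 = 0, so m = 2/5 or m = −5/2.
Through (4, 2) these give 2x − 5y = −2 and 5x + 2y = 24.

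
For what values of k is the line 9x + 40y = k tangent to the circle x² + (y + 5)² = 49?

The line touches the circle iff its distance from (0, −5) is 7:
|9·0 + 40·(−5) − k| / √1681 = 7
|k − (−200)| = 7·41, so k = 87 or k = −487.

k = −487 or k = 87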